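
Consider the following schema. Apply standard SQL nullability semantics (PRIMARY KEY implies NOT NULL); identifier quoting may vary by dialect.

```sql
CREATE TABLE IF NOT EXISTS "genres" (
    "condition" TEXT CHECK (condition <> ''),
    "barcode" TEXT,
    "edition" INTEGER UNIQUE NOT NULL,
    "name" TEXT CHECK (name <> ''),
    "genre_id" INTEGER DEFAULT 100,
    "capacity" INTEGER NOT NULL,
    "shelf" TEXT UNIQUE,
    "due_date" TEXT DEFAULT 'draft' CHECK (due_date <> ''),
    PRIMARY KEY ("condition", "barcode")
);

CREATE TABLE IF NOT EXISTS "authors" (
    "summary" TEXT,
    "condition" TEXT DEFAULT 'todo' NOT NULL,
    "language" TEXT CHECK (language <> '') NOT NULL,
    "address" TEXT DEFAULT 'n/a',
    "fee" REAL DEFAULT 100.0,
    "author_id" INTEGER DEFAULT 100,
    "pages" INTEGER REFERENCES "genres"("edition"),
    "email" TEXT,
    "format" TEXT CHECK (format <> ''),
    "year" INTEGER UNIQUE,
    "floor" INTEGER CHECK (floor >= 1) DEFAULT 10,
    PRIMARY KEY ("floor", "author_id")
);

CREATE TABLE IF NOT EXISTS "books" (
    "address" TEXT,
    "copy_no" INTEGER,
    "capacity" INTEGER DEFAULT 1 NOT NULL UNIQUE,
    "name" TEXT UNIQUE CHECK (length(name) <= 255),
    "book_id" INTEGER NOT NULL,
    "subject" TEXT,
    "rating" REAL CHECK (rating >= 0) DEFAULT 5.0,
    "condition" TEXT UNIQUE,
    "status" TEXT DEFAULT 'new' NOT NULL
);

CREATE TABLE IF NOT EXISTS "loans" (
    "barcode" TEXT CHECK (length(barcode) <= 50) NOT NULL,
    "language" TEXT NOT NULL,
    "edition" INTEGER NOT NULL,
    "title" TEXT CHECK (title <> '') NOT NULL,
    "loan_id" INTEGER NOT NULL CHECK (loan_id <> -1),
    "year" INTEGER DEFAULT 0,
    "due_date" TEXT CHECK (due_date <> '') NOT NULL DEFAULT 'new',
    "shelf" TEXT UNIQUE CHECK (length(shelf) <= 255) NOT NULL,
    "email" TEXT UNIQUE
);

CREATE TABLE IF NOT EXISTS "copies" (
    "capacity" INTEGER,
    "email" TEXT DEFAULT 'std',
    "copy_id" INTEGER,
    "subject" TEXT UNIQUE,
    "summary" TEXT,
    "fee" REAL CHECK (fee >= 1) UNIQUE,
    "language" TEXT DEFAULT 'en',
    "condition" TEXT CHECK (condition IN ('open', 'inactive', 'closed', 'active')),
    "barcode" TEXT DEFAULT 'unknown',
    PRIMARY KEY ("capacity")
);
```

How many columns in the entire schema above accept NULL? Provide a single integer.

genres: 4 nullable (name, genre_id, shelf, due_date — PK (condition, barcode) and explicit NOT NULL columns excluded).
authors: 7 nullable (summary, address, fee, pages, email, format, year — PK (floor, author_id) and explicit NOT NULL columns excluded).
books: 6 nullable (address, copy_no, name, subject, rating, condition — PK none and explicit NOT NULL columns excluded).
loans: 2 nullable (year, email — PK none and explicit NOT NULL columns excluded).
copies: 8 nullable (email, copy_id, subject, summary, fee, language, condition, barcode — PK (capacity) and explicit NOT NULL columns excluded).
Total: 4 + 7 + 6 + 2 + 8 = 27.

27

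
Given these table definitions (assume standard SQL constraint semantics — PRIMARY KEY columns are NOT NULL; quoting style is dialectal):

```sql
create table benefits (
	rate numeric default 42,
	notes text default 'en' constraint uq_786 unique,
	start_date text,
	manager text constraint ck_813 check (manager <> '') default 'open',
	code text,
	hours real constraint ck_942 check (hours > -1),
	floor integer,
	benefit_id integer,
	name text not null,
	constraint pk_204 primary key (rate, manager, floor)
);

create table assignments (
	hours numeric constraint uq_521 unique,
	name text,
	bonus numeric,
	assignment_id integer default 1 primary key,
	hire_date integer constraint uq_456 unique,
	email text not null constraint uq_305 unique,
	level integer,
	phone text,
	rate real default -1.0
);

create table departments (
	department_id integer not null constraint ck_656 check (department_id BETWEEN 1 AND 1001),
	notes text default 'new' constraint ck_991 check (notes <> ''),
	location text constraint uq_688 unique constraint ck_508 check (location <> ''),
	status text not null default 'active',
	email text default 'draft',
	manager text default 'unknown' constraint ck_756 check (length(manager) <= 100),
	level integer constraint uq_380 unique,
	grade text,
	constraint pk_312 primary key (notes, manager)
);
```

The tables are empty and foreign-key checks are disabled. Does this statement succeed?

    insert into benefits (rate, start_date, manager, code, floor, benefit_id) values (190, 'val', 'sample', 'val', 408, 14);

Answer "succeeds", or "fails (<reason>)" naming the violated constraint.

fails (NOT NULL on name)

name is omitted from the column list and has no DEFAULT, so it would receive NULL.
But name is declared NOT NULL.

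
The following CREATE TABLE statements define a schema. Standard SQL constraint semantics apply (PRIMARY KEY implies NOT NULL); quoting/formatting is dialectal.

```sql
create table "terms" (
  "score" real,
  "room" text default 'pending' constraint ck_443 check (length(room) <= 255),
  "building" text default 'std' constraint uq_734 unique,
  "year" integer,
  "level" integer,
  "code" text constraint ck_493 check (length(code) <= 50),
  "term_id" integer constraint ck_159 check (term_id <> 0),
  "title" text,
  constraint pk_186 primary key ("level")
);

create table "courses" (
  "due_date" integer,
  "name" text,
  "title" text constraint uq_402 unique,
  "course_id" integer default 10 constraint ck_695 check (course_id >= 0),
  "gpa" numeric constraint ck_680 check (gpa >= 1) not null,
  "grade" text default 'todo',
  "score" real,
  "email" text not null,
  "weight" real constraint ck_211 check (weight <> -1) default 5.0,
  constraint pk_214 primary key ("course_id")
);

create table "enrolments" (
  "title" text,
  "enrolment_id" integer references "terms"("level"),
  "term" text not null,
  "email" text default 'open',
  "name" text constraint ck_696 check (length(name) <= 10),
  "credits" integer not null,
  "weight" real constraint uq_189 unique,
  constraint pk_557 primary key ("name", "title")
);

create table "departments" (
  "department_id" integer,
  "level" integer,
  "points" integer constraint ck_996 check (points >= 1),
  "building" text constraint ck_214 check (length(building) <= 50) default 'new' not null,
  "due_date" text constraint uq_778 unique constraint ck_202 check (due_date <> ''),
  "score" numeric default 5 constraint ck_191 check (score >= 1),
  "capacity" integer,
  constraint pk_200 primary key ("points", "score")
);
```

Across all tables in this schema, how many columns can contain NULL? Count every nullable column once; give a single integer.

20

terms: 7 nullable (score, room, building, year, code, term_id, title — PK (level) and explicit NOT NULL columns excluded).
courses: 6 nullable (due_date, name, title, grade, score, weight — PK (course_id) and explicit NOT NULL columns excluded).
enrolments: 3 nullable (enrolment_id, email, weight — PK (name, title) and explicit NOT NULL columns excluded).
departments: 4 nullable (department_id, level, due_date, capacity — PK (points, score) and explicit NOT NULL columns excluded).
Total: 7 + 6 + 3 + 4 = 20.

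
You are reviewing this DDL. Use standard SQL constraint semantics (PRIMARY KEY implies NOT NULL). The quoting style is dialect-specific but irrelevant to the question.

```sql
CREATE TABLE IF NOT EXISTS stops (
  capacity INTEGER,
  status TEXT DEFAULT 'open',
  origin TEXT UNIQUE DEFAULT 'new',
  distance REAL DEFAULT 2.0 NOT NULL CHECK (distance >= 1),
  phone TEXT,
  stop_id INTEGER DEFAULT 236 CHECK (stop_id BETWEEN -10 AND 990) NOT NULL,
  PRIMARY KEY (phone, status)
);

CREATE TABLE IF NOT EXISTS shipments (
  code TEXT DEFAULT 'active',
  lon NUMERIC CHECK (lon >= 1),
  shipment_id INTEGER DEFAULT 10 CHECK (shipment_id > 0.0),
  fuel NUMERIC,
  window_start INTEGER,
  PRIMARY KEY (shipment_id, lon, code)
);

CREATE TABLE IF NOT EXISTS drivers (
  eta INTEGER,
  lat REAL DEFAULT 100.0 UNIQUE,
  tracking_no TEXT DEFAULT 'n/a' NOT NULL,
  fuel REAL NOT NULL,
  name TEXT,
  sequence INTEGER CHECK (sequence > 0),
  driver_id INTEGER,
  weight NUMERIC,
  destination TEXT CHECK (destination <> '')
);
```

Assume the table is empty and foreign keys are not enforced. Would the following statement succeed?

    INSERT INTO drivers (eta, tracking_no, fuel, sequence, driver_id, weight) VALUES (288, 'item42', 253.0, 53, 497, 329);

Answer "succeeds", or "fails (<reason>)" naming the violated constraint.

NOT NULL columns: fuel is supplied; tracking_no is supplied.
CHECK constraints: 53 satisfies (sequence > 0).
No constraint is violated.

succeeds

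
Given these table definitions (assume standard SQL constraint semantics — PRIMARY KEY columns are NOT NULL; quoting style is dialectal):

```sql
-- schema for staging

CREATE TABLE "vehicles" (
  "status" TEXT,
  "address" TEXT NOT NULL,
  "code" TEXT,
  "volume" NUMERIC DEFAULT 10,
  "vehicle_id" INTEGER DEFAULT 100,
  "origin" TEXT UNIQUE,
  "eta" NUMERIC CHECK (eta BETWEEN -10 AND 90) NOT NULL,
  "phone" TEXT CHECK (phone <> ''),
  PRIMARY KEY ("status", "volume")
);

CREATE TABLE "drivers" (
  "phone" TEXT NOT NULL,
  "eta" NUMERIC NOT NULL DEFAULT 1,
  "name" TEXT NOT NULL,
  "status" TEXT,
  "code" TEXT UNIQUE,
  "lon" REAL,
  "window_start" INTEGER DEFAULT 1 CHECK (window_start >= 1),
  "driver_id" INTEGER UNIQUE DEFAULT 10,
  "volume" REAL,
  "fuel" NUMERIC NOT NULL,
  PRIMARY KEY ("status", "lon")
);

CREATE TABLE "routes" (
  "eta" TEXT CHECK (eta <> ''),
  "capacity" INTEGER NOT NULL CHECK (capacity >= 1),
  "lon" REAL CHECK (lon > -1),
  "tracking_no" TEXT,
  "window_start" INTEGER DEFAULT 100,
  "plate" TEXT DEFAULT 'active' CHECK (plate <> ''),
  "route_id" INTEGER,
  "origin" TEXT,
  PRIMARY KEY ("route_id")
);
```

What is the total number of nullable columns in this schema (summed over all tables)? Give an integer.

14

vehicles: 4 nullable (code, vehicle_id, origin, phone — PK (status, volume) and explicit NOT NULL columns excluded).
drivers: 4 nullable (code, window_start, driver_id, volume — PK (status, lon) and explicit NOT NULL columns excluded).
routes: 6 nullable (eta, lon, tracking_no, window_start, plate, origin — PK (route_id) and explicit NOT NULL columns excluded).
Total: 4 + 4 + 6 = 14.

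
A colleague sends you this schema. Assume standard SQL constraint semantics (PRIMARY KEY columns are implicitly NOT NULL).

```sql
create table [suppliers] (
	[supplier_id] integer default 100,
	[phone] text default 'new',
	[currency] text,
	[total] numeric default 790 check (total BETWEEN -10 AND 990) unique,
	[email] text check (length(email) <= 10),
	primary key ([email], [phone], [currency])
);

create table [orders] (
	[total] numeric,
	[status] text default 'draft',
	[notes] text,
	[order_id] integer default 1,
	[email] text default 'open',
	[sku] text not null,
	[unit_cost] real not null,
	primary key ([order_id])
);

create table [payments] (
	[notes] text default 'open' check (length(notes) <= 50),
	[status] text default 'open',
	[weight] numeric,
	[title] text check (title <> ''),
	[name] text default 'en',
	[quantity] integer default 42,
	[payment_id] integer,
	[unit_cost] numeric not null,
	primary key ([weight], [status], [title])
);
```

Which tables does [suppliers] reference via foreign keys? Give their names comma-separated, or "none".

No column in suppliers has a REFERENCES clause.

none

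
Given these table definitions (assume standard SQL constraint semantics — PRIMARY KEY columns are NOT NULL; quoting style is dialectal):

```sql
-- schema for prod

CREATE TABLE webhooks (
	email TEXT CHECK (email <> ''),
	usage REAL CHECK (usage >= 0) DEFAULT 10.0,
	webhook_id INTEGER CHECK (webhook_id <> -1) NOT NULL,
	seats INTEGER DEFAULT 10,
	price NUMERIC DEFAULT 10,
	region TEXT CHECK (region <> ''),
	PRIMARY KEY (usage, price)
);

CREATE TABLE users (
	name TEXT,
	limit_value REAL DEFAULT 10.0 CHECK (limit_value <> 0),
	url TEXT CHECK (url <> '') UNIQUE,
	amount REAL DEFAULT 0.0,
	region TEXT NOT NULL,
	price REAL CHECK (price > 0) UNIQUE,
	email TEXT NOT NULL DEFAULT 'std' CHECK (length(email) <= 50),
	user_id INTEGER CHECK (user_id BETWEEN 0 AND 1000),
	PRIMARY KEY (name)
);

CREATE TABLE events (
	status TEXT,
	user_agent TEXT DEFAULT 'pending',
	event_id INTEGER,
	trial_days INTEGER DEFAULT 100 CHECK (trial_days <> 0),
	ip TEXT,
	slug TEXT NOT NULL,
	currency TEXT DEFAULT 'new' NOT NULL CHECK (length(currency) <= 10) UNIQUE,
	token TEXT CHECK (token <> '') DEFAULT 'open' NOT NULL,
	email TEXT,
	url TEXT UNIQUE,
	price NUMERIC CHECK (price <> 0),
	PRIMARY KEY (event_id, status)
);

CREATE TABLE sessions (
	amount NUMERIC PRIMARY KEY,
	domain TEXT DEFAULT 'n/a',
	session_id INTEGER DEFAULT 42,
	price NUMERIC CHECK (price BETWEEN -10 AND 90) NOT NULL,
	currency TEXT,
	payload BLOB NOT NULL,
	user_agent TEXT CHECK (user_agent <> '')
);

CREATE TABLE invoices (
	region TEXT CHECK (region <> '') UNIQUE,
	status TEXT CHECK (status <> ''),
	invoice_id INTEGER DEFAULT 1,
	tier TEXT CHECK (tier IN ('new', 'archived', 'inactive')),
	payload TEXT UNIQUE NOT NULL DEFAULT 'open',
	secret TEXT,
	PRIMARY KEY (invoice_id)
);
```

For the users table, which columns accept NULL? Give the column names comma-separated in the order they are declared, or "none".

- name: part of the PRIMARY KEY, which implies NOT NULL → not nullable.
- limit_value: CHECK does not forbid NULL (a CHECK constraint passes when its expression is NULL) → nullable.
- url: CHECK does not forbid NULL (a CHECK constraint passes when its expression is NULL) → nullable.
- amount: DEFAULT only fills an omitted column; an explicit NULL is still allowed → nullable.
- region: declared NOT NULL → not nullable.
- price: CHECK does not forbid NULL (a CHECK constraint passes when its expression is NULL) → nullable.
- email: declared NOT NULL → not nullable.
- user_id: CHECK does not forbid NULL (a CHECK constraint passes when its expression is NULL) → nullable.

limit_value, url, amount, price, user_id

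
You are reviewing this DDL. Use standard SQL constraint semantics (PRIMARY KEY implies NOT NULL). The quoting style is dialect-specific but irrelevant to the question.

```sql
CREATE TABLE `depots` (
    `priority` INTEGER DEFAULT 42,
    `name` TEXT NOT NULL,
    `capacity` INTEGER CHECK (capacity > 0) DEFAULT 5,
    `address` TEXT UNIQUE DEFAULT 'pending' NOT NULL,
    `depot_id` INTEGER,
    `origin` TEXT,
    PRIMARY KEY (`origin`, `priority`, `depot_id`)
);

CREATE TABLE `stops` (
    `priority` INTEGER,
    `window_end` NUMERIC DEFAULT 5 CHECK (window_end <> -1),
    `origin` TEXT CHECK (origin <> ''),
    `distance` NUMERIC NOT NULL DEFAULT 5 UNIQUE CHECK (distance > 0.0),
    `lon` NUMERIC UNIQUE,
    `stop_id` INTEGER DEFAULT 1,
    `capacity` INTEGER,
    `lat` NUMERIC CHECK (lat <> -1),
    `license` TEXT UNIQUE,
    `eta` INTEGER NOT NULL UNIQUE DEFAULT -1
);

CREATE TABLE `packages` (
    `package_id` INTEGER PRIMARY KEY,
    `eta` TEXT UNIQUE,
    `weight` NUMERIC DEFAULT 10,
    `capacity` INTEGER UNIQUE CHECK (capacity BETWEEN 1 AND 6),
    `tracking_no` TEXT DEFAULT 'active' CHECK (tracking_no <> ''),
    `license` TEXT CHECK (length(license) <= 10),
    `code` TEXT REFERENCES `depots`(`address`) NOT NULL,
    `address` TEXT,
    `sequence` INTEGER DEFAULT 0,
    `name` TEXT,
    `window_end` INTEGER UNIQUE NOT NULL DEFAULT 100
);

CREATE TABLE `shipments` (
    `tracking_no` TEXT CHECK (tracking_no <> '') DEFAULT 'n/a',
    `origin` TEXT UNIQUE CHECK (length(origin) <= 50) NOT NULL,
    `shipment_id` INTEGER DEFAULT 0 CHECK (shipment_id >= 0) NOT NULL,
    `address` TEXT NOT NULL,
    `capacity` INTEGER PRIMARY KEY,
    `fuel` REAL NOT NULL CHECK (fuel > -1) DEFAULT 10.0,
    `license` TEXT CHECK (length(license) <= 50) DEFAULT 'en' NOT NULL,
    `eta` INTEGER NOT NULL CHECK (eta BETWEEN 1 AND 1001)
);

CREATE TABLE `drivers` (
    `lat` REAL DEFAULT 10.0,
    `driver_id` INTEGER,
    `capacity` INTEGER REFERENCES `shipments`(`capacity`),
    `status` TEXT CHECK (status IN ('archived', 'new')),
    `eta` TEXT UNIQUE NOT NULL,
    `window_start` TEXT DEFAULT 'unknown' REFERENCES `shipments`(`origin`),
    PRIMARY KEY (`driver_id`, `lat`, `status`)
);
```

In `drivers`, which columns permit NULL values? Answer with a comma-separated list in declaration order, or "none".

capacity, window_start

- lat: part of the PRIMARY KEY, which implies NOT NULL → not nullable.
- driver_id: part of the PRIMARY KEY, which implies NOT NULL → not nullable.
- capacity: a foreign key column may be NULL unless separately constrained → nullable.
- status: part of the PRIMARY KEY, which implies NOT NULL → not nullable.
- eta: declared NOT NULL → not nullable.
- window_start: a foreign key column may be NULL unless separately constrained → nullable.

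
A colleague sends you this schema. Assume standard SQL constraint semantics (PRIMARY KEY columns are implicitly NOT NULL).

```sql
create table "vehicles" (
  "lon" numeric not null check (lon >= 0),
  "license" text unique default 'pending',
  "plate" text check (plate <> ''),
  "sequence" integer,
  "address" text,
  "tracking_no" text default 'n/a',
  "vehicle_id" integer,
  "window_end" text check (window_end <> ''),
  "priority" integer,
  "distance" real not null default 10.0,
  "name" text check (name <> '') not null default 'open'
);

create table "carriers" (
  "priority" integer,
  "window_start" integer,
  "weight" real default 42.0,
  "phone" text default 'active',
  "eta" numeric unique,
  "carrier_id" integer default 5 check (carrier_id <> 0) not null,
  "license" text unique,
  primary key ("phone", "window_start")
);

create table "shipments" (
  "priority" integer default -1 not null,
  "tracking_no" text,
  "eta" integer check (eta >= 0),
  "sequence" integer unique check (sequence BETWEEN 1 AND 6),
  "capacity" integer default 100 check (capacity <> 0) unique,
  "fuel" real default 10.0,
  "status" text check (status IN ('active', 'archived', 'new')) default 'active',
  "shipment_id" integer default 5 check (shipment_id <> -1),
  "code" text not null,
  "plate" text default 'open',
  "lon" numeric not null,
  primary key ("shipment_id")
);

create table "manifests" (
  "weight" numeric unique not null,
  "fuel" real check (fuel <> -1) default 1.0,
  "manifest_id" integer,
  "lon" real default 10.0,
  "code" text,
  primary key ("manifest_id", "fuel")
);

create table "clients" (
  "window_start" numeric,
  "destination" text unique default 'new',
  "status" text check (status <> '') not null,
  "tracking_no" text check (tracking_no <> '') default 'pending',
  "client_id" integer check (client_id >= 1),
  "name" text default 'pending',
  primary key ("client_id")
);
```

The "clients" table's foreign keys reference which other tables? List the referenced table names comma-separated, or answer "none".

none

No column in clients has a REFERENCES clause.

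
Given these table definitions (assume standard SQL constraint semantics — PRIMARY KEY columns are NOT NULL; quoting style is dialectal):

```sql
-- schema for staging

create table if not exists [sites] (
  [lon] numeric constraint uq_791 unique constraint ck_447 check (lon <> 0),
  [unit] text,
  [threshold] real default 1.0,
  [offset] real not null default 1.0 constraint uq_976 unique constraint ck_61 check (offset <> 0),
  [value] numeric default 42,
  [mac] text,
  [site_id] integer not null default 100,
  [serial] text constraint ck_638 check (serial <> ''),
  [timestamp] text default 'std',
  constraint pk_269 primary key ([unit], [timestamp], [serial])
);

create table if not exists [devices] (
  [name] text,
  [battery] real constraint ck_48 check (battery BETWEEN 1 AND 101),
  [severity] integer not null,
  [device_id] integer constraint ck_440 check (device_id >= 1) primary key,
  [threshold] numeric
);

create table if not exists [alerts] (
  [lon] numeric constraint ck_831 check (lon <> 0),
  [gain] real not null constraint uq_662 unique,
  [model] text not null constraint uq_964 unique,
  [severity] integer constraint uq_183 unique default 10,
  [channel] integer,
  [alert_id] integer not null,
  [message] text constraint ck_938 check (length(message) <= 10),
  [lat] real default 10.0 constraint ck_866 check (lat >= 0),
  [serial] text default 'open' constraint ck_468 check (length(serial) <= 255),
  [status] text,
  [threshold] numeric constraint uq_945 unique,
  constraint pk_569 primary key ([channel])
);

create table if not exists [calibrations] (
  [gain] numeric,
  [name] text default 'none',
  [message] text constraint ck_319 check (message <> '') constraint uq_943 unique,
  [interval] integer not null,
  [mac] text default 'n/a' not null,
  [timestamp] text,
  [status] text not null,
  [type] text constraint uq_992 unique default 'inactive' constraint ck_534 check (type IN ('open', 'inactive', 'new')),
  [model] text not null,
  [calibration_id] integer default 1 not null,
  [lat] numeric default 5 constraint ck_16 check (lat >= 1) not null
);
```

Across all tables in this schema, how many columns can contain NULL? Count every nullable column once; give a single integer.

sites: 4 nullable (lon, threshold, value, mac — PK (unit, timestamp, serial) and explicit NOT NULL columns excluded).
devices: 3 nullable (name, battery, threshold — PK (device_id) and explicit NOT NULL columns excluded).
alerts: 7 nullable (lon, severity, message, lat, serial, status, threshold — PK (channel) and explicit NOT NULL columns excluded).
calibrations: 5 nullable (gain, name, message, timestamp, type — PK none and explicit NOT NULL columns excluded).
Total: 4 + 3 + 7 + 5 = 19.

19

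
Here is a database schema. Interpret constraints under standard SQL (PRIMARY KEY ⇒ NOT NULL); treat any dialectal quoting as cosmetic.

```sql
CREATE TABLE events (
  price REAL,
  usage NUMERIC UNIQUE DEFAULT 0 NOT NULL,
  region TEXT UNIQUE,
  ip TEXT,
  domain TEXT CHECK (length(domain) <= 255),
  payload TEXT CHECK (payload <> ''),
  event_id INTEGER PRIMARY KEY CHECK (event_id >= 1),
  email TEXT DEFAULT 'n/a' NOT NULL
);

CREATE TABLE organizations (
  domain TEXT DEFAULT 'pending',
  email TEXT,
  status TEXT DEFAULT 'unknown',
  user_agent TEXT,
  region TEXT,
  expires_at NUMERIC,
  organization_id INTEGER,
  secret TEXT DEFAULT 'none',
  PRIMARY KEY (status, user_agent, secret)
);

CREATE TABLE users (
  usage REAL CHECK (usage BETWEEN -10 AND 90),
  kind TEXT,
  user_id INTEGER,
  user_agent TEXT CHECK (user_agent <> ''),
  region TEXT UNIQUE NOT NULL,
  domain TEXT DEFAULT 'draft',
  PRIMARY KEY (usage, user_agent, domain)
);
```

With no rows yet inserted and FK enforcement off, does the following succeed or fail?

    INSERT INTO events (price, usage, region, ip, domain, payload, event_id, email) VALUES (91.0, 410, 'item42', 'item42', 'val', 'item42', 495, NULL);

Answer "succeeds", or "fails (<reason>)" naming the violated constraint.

fails (NOT NULL on email)

email is explicitly set to NULL, but email is declared NOT NULL.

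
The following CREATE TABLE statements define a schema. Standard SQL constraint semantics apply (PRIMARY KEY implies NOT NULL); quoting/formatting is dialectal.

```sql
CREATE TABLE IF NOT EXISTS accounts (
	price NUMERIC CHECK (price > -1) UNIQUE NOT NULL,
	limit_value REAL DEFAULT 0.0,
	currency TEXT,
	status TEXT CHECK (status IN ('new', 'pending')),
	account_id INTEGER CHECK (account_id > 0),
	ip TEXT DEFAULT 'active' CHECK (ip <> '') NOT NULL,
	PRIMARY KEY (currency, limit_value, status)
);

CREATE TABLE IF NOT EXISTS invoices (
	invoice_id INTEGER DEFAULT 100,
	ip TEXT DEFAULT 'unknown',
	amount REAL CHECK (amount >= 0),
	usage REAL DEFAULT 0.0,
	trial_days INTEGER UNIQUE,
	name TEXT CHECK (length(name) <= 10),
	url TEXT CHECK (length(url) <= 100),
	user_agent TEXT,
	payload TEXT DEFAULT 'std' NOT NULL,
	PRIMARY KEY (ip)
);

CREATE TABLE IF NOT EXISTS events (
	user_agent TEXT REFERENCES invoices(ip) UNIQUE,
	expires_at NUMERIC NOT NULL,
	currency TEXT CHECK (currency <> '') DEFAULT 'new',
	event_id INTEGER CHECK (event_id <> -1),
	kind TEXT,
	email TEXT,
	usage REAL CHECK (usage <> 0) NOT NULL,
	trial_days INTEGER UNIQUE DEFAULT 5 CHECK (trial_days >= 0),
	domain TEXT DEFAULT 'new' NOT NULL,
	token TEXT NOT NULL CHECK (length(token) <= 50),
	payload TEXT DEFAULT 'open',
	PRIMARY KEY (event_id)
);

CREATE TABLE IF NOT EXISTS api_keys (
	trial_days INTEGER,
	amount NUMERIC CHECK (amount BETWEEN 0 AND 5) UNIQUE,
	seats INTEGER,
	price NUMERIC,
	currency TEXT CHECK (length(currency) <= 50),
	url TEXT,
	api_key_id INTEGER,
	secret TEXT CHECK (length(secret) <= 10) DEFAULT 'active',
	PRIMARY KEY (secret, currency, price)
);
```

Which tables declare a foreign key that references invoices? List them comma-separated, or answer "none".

events

- events.user_agent references invoices(ip).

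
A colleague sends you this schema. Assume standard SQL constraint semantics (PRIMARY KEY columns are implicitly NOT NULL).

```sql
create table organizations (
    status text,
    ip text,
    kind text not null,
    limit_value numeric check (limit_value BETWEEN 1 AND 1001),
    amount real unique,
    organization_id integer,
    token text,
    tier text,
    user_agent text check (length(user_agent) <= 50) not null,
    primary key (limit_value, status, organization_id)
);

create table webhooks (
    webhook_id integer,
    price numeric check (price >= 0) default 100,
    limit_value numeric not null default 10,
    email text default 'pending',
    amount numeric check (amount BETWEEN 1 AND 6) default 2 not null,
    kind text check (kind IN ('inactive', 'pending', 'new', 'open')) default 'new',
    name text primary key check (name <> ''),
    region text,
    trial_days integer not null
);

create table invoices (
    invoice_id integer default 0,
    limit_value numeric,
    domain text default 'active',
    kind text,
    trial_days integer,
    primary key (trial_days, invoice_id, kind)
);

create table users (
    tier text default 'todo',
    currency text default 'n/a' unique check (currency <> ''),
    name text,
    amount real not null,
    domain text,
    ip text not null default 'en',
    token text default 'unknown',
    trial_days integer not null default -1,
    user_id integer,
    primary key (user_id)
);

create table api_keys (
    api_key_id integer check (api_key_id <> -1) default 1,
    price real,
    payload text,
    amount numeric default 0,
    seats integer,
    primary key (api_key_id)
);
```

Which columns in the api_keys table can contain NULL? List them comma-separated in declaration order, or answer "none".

- api_key_id: part of the PRIMARY KEY, which implies NOT NULL → not nullable.
- price: no NOT NULL constraint applies → nullable.
- payload: no NOT NULL constraint applies → nullable.
- amount: DEFAULT only fills an omitted column; an explicit NULL is still allowed → nullable.
- seats: no NOT NULL constraint applies → nullable.

price, payload, amount, seats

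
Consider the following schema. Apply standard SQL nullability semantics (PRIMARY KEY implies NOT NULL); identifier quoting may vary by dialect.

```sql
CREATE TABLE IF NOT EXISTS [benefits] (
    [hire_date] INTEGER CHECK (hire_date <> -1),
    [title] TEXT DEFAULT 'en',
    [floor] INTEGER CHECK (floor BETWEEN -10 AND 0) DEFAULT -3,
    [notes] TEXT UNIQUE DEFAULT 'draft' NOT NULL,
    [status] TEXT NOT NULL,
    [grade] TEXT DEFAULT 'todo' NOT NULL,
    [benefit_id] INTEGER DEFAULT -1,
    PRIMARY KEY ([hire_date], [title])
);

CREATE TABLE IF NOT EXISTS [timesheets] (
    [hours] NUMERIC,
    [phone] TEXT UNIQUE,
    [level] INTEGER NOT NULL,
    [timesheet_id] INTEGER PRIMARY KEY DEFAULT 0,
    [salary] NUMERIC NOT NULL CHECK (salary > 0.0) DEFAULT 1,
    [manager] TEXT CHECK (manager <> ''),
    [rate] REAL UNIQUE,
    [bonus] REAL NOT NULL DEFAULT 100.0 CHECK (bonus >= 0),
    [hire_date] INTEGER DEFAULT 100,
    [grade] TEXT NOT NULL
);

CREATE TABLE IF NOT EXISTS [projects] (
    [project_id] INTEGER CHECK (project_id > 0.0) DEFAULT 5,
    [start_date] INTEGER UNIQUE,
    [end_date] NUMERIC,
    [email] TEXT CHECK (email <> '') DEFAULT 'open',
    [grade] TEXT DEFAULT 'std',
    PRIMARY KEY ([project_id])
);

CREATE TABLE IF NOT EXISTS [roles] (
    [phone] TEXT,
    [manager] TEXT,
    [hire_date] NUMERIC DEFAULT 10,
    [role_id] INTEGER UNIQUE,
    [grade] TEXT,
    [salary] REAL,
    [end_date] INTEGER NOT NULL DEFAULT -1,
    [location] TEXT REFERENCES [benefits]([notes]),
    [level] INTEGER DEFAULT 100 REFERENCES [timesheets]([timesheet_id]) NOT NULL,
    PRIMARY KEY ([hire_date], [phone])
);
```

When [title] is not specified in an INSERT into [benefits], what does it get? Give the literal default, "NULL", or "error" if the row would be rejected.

title has an explicit DEFAULT 'en'.
When the column is omitted from an INSERT, that default is used.

'en'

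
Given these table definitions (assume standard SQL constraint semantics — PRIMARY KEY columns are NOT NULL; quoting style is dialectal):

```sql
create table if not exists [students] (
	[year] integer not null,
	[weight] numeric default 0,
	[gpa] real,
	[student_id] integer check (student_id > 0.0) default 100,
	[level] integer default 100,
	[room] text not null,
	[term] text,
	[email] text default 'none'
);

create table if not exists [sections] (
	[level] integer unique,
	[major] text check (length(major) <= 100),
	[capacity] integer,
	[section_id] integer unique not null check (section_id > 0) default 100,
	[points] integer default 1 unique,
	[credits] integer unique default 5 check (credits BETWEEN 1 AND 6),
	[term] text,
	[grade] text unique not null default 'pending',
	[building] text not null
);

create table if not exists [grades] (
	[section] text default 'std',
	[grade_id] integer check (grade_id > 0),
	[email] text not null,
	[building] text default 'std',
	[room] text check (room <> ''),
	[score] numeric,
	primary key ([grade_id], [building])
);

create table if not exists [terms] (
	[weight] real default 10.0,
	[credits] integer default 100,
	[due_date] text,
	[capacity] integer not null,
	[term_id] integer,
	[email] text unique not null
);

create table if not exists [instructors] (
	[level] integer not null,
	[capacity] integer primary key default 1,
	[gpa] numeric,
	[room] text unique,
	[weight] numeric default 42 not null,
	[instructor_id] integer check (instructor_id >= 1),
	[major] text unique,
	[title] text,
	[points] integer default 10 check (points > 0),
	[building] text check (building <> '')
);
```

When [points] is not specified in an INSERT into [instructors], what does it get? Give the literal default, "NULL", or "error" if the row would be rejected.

10

points has an explicit DEFAULT 10.
When the column is omitted from an INSERT, that default is used.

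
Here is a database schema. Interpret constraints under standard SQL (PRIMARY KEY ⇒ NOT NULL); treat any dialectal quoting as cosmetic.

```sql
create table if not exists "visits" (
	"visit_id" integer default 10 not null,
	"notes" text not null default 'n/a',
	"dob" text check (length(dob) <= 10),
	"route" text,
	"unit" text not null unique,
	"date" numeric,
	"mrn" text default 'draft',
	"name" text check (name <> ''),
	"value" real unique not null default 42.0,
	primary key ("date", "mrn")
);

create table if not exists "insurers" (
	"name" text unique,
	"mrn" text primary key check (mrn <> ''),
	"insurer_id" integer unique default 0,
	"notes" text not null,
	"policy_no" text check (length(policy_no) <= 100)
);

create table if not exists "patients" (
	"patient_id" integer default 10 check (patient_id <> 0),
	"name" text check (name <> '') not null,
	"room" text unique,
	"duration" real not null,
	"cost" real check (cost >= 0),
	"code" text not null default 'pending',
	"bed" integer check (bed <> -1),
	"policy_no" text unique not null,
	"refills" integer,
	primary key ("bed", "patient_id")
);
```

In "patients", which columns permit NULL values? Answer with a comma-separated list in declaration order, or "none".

room, cost, refills

- patient_id: part of the PRIMARY KEY, which implies NOT NULL → not nullable.
- name: declared NOT NULL → not nullable.
- room: UNIQUE does not imply NOT NULL → nullable.
- duration: declared NOT NULL → not nullable.
- cost: CHECK does not forbid NULL (a CHECK constraint passes when its expression is NULL) → nullable.
- code: declared NOT NULL → not nullable.
- bed: part of the PRIMARY KEY, which implies NOT NULL → not nullable.
- policy_no: declared NOT NULL → not nullable.
- refills: no NOT NULL constraint applies → nullable.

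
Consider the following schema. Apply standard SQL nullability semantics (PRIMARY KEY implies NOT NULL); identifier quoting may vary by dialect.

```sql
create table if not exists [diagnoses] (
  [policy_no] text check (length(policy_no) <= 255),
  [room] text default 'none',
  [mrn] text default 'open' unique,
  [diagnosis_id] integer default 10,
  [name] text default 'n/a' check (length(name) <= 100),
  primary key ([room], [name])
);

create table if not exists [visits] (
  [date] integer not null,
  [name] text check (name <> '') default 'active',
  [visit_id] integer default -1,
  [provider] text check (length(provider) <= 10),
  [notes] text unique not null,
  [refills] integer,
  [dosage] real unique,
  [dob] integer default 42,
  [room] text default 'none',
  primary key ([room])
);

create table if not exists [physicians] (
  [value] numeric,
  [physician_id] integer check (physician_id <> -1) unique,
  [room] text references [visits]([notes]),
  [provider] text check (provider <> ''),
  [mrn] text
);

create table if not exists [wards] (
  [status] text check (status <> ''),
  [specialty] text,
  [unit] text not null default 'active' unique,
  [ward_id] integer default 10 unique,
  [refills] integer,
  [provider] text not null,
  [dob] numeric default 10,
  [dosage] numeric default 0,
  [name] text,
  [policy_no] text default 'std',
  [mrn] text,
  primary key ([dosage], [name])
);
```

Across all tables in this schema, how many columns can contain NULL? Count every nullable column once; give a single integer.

21

diagnoses: 3 nullable (policy_no, mrn, diagnosis_id — PK (room, name) and explicit NOT NULL columns excluded).
visits: 6 nullable (name, visit_id, provider, refills, dosage, dob — PK (room) and explicit NOT NULL columns excluded).
physicians: 5 nullable (value, physician_id, room, provider, mrn — PK none and explicit NOT NULL columns excluded).
wards: 7 nullable (status, specialty, ward_id, refills, dob, policy_no, mrn — PK (dosage, name) and explicit NOT NULL columns excluded).
Total: 3 + 6 + 5 + 7 = 21.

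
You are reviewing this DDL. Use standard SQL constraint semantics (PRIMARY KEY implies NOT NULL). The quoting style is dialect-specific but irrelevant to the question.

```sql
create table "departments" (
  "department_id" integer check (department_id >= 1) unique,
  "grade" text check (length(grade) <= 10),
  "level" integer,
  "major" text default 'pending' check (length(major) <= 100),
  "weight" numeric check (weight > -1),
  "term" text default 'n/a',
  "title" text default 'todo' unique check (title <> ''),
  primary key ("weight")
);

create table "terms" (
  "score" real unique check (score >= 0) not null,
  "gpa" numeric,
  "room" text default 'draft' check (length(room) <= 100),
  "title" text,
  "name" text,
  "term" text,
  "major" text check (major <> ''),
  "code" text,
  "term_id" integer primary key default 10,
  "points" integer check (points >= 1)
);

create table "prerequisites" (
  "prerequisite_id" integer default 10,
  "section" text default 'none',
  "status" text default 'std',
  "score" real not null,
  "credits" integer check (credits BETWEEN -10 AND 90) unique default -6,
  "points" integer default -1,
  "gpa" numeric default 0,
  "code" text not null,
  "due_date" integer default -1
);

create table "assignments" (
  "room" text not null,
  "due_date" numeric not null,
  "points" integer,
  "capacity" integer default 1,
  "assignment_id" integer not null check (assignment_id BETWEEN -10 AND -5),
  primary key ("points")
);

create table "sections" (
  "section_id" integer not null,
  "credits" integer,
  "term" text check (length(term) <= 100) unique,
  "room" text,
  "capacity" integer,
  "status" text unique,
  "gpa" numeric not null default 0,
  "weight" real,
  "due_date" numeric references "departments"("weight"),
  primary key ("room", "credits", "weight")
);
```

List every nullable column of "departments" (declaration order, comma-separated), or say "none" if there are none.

department_id, grade, level, major, term, title

- department_id: CHECK does not forbid NULL (a CHECK constraint passes when its expression is NULL) → nullable.
- grade: CHECK does not forbid NULL (a CHECK constraint passes when its expression is NULL) → nullable.
- level: no NOT NULL constraint applies → nullable.
- major: CHECK does not forbid NULL (a CHECK constraint passes when its expression is NULL) → nullable.
- weight: part of the PRIMARY KEY, which implies NOT NULL → not nullable.
- term: DEFAULT only fills an omitted column; an explicit NULL is still allowed → nullable.
- title: CHECK does not forbid NULL (a CHECK constraint passes when its expression is NULL) → nullable.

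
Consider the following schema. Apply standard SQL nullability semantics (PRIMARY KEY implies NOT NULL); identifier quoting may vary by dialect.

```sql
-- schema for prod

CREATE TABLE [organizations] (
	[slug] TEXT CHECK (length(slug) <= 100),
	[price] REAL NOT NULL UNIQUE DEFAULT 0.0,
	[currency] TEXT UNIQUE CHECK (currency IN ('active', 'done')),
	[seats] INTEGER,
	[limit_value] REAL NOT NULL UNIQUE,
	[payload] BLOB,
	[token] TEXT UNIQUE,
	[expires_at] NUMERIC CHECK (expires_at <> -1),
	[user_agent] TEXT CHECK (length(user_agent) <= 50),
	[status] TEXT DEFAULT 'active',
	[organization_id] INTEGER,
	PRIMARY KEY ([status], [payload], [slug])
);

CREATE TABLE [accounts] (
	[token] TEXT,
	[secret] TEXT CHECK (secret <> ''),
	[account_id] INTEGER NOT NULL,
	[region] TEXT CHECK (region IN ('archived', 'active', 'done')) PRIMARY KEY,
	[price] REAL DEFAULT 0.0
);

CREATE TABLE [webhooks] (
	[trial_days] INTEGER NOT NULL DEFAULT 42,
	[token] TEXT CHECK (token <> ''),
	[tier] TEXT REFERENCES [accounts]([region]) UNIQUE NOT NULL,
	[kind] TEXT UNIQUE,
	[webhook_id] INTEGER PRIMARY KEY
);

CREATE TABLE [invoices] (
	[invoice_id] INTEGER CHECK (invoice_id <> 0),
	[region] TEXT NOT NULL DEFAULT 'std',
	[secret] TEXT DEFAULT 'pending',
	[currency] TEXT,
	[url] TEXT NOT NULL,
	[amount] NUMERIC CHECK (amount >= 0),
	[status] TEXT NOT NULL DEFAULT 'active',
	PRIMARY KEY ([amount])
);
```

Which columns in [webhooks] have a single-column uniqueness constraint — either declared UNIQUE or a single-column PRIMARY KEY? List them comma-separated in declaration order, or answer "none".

tier, kind, webhook_id

- trial_days: no UNIQUE or single-column PK constraint.
- token: no UNIQUE or single-column PK constraint.
- tier: declared UNIQUE → unique.
- kind: declared UNIQUE → unique.
- webhook_id: single-column PRIMARY KEY → unique.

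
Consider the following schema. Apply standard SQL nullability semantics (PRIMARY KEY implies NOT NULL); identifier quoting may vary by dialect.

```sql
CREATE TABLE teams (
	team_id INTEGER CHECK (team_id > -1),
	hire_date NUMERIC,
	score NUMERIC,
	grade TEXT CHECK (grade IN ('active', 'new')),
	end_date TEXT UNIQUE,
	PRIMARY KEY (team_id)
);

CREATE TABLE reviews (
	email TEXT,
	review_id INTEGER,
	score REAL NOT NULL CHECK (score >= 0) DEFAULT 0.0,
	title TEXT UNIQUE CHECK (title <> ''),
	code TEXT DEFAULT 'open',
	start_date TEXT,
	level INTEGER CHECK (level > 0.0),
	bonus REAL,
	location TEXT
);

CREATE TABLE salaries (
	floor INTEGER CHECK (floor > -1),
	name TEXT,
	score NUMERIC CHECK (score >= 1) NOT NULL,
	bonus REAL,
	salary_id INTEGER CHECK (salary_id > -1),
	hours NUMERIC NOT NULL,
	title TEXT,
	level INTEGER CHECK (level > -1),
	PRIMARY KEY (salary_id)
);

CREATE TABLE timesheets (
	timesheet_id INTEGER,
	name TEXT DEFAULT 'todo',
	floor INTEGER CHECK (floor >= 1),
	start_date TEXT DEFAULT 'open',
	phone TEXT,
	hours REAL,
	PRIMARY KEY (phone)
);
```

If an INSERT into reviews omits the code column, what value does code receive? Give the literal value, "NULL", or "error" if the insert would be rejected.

code has an explicit DEFAULT 'open'.
When the column is omitted from an INSERT, that default is used.

'open'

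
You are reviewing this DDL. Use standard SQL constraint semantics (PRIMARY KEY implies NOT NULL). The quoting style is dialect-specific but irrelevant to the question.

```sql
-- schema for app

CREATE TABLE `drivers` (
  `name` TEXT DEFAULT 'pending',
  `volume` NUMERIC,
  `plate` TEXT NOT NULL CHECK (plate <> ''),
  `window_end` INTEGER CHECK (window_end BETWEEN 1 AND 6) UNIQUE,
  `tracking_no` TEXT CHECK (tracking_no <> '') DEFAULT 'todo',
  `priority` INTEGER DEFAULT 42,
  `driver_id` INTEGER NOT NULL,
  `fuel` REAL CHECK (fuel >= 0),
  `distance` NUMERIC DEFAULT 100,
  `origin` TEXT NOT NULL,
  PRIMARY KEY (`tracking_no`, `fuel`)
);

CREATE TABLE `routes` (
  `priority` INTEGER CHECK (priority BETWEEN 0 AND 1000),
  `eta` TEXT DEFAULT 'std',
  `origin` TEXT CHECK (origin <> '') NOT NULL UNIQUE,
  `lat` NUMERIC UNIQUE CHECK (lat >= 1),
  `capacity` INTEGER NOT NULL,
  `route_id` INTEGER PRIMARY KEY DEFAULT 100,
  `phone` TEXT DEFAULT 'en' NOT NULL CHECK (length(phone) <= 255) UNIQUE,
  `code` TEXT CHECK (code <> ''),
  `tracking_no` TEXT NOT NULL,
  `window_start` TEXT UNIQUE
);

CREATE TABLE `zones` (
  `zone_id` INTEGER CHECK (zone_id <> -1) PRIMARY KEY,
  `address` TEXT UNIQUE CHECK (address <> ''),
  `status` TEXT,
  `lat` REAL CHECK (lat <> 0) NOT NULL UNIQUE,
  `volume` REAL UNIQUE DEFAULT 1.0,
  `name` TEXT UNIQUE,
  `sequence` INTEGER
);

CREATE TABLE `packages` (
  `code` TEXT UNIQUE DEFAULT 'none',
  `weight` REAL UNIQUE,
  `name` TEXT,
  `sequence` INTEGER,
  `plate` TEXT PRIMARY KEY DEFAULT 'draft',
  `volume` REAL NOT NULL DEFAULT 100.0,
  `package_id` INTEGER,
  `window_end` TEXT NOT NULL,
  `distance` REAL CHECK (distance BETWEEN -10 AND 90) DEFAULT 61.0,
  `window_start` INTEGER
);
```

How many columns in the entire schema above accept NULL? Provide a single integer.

22

drivers: 5 nullable (name, volume, window_end, priority, distance — PK (tracking_no, fuel) and explicit NOT NULL columns excluded).
routes: 5 nullable (priority, eta, lat, code, window_start — PK (route_id) and explicit NOT NULL columns excluded).
zones: 5 nullable (address, status, volume, name, sequence — PK (zone_id) and explicit NOT NULL columns excluded).
packages: 7 nullable (code, weight, name, sequence, package_id, distance, window_start — PK (plate) and explicit NOT NULL columns excluded).
Total: 5 + 5 + 5 + 7 = 22.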